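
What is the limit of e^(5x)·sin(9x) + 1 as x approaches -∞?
Evaluate the dominant behaviour as x → -∞; each term tends to a finite value or vanishes.
Limit = 1.

Final answer: 1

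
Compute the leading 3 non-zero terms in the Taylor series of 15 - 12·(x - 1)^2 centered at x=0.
-12·x^2 + 24·x + 3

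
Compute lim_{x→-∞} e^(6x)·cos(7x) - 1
Evaluate the dominant behaviour as x → -∞; each term tends to a finite value or vanishes.
Limit = -1.

Final answer: -1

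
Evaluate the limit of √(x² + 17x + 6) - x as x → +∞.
This is an ∞ − ∞ indeterminate form.
Multiply and divide by the conjugate √(x²+17x + 6) + x; the x² terms cancel, leaving (17x + 6)/(√(x²+17x + 6)+x) → 17/2.
Limit = 17/2.

Final answer: 17/2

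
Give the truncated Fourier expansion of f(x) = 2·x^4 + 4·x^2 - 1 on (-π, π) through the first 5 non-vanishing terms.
(80 - 16·π^2)·cos(x) + (-2 + 4·π^2)·cos(2·x) + (-16·π^2/9 - 16/27)·cos(3·x) + (5/8 + π^2)·cos(4·x) - 1 + 4·π^2/3 + 2·π^4/5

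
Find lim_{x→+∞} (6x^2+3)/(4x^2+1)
This is an ∞/∞ indeterminate form as x → +∞.
Divide numerator and denominator by x^2 and let the lower-order terms vanish; the leading terms give 6/4 = 3/2.
Limit = 3/2.

Final answer: 3/2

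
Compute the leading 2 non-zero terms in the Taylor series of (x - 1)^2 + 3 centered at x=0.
4 - 2·x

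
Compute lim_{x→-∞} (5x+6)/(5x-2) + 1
Evaluate the dominant behaviour as x → -∞; each term tends to a finite value or vanishes.
Limit = 2.

Final answer: 2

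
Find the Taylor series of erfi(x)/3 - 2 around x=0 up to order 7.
x^7/(63·√(π)) + x^5/(15·√(π)) + 2·x^3/(9·√(π)) + 2·x/(3·√(π)) - 2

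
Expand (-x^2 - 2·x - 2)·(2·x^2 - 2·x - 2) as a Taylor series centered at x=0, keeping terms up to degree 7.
-2·x^4 - 2·x^3 + 2·x^2 + 8·x + 4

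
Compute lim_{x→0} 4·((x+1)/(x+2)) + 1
Direct substitution at x = 0 gives 3.

Final answer: 3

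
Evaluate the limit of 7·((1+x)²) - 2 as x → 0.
Direct substitution at x = 0 gives 5.

Final answer: 5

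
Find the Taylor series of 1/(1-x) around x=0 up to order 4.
x^4 + x^3 + x^2 + x + 1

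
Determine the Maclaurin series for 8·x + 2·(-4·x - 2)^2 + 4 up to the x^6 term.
32·x^2 + 40·x + 12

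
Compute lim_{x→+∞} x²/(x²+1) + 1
Evaluate the dominant behaviour as x → +∞; each term tends to a finite value or vanishes.
Limit = 2.

Final answer: 2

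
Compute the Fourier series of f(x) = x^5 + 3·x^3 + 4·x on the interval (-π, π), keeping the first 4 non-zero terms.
(-34·π^2 + 2·π^4 + 212)·sin(x) + (-π^4 - 7 + 2·π^2)·sin(2·x) + (188/81 + 14·π^2/27 + 2·π^4/3)·sin(3·x) + (-π^4/2 - 7·π^2/8 - 107/64)·sin(4·x)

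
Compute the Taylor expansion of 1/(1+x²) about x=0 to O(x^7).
-x^6 + x^4 - x^2 + 1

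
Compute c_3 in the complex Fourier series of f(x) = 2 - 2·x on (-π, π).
Compute the real Fourier coefficients first: a_3 = 0, b_3 = -4/3.
Then c_3 = (a_3 − i·b_3)/2 = 2·i/3.

Final answer: 2·i/3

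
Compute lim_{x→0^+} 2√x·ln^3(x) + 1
The product is a 0·∞ indeterminate form at x → 0⁺.
Rewrite the product as 2·ln^3(x) / x^(-1/2) and apply L'Hôpital, or use the standard hierarchy x^(-1/2) ≫ |ln x|^3 as x → 0⁺.
The indeterminate product → 0, so the limit = 1.

Final answer: 1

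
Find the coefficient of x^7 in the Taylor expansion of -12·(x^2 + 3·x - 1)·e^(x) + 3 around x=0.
Expand to order 7: -12·(x^2 + 3·x - 1)·e^(x) + 3 = -31·x^7/210 - 47·x^6/60 - 17·x^5/5 - 23·x^4/2 - 28·x^3 - 42·x^2 - 24·x + 15 + O(x^8).
The coefficient of x^7 is -31/210.

Final answer: -31/210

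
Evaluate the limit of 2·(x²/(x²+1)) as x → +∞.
Evaluate the dominant behaviour as x → +∞; each term tends to a finite value or vanishes.
Limit = 2.

Final answer: 2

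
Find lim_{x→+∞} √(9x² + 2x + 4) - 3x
As x → +∞: multiply by the conjugate to get (2x+4)/(√(9x²+2x+4)+3x); the denominator ~ 6x, so the limit is 2/6 = 1/3.
Limit = 1/3.

Final answer: 1/3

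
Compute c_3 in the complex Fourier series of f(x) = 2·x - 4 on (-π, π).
Compute the real Fourier coefficients first: a_3 = 0, b_3 = 4/3.
Then c_3 = (a_3 − i·b_3)/2 = -2·i/3.

Final answer: -2·i/3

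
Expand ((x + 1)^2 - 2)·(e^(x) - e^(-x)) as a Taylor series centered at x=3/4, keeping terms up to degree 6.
(-17 + 17·e^(3/2))·e^(-3/4)/16 + (-39 + 73·e^(3/2))·e^(-3/4)·(x - 3/4)/16 + (63 + 161·e^(3/2))·e^(-3/4)·(x - 3/4)^2/32 + (-55 + 281·e^(3/2))·e^(-3/4)·(x - 3/4)^3/96 + (15 + 433·e^(3/2))·e^(-3/4)·(x - 3/4)^4/384 + (57 + 617·e^(3/2))·e^(-3/4)·(x - 3/4)^5/1920 + (-161 + 833·e^(3/2))·e^(-3/4)·(x - 3/4)^6/11520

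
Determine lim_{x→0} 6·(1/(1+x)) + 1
Direct substitution at x = 0 gives 7.

Final answer: 7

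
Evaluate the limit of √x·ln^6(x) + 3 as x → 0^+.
The product is a 0·∞ indeterminate form at x → 0⁺.
Rewrite the product as ln^6(x) / x^(-1/2) and apply L'Hôpital, or use the standard hierarchy x^(-1/2) ≫ |ln x|^6 as x → 0⁺.
The indeterminate product → 0, so the limit = 3.

Final answer: 3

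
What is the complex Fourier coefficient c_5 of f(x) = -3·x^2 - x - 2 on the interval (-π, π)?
Compute the real Fourier coefficients first: a_5 = 12/25, b_5 = -2/5.
Then c_5 = (a_5 − i·b_5)/2 = 6/25 + i/5.

Final answer: 6/25 + i/5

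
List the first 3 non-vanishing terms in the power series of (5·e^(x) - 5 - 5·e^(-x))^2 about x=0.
100·x^2 - 100·x + 25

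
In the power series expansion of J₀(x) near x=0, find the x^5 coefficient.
Expand to order 5: J₀(x) = x^4/64 - x^2/4 + 1 + O(x^6).
The coefficient of x^5 is 0.

Final answer: 0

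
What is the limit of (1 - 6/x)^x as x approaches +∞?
As x → +∞: this is the defining limit (1 - 6/x)^x → e^(-6).
Limit = e^(-6).

Final answer: e^(-6)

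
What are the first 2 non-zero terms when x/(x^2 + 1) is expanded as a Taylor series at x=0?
-x^3 + x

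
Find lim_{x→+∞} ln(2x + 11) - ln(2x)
This is an ∞ − ∞ indeterminate form.
Combine the logarithms: ln(2x+11) − ln(2x) = ln((2x+11)/(2x)) = ln(1 + 11/(2x)) → ln(1) = 0.
Limit = 0.

Final answer: 0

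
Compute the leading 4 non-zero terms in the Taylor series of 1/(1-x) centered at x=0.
x^3 + x^2 + x + 1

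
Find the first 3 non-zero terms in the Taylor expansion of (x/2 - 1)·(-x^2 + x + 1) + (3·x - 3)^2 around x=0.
21·x^2/2 - 37·x/2 + 8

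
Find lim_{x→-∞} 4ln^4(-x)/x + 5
The quotient is an ∞/∞ indeterminate form as x → -∞.
Compare growth rates of the dominant terms (exponentials ≫ polynomials ≫ logarithms), or apply L'Hôpital's rule; the quotient → 0.
Adding the constant: 0 + 5 = 5. Limit = 5.

Final answer: 5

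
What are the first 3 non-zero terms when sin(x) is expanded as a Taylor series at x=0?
x^5/120 - x^3/6 + x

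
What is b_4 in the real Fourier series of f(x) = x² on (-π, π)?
b_4 = (1/π) ∫_{-π}^{π} f(x)·sin(4x) dx.
Evaluate the integral (use parity and integration by parts as needed): b_4 = 0.

Final answer: 0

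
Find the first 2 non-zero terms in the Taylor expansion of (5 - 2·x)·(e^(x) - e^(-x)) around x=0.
-4·x^2 + 10·x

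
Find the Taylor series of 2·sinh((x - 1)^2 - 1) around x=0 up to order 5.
-38·x^5/15 + 4·x^4 - 8·x^3/3 + 2·x^2 - 4·x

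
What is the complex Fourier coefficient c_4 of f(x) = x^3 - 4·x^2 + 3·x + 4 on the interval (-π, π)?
Compute the real Fourier coefficients first: a_4 = -1, b_4 = -π^2/2 - 21/16.
Then c_4 = (a_4 − i·b_4)/2 = -1/2 + 21·i/32 + i·π^2/4.

Final answer: -1/2 + 21·i/32 + i·π^2/4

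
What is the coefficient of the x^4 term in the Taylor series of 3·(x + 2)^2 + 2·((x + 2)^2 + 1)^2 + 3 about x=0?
Expand to order 4: 3·(x + 2)^2 + 2·((x + 2)^2 + 1)^2 + 3 = 2·x^4 + 16·x^3 + 55·x^2 + 92·x + 65 + O(x^5).
The coefficient of x^4 is 2.

Final answer: 2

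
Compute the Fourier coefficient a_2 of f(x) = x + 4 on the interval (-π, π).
a_2 = (1/π) ∫_{-π}^{π} f(x)·cos(2x) dx.
Evaluate the integral (use parity and integration by parts as needed): a_2 = 0.

Final answer: 0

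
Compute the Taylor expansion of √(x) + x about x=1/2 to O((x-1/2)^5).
1/2 + √(2)/2 + (√(2)/2 + 1)·(x - 1/2) - √(2)·(x - 1/2)^2/4 + √(2)·(x - 1/2)^3/4 - 5·√(2)·(x - 1/2)^4/16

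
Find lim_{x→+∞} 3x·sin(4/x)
As x → +∞: let u = 4/x → 0⁺; then 3·x·sin(4/x) = 3·4·sin(u)/u → 3·4·1 = 12.
Limit = 12.

Final answer: 12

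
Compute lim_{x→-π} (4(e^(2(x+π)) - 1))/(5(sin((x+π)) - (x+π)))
Both numerator and denominator → 0 as x → -π; this is a 0/0 indeterminate form.
Expand each to leading order near x = -π: numerator ~ 8·(x + π), denominator ~ -5·(x + π)^3/6.
The limit of the ratio is -∞.

Final answer: -∞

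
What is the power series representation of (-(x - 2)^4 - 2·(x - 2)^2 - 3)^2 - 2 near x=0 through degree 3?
-2512·x^3 + 3004·x^2 - 2160·x + 727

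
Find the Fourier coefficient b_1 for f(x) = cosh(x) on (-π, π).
b_1 = (1/π) ∫_{-π}^{π} f(x)·sin(1x) dx.
Evaluate the integral (use parity and integration by parts as needed): b_1 = 0.

Final answer: 0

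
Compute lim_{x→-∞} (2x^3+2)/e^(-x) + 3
The quotient is an ∞/∞ indeterminate form as x → -∞.
Compare growth rates of the dominant terms (exponentials ≫ polynomials ≫ logarithms), or apply L'Hôpital's rule; the quotient → 0.
Adding the constant: 0 + 3 = 3. Limit = 3.

Final answer: 3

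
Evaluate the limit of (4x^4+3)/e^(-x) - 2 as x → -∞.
The quotient is an ∞/∞ indeterminate form as x → -∞.
Compare growth rates of the dominant terms (exponentials ≫ polynomials ≫ logarithms), or apply L'Hôpital's rule; the quotient → 0.
Adding the constant: 0 - 2 = -2. Limit = -2.

Final answer: -2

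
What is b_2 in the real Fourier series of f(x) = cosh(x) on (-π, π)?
b_2 = (1/π) ∫_{-π}^{π} f(x)·sin(2x) dx.
Evaluate the integral (use parity and integration by parts as needed): b_2 = 0.

Final answer: 0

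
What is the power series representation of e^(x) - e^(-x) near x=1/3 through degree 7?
(-1 + e^(2/3))·e^(-1/3) + (1 + e^(2/3))·e^(-1/3)·(x - 1/3) + (-1 + e^(2/3))·e^(-1/3)·(x - 1/3)^2/2 + (1 + e^(2/3))·e^(-1/3)·(x - 1/3)^3/6 + (-1 + e^(2/3))·e^(-1/3)·(x - 1/3)^4/24 + (1 + e^(2/3))·e^(-1/3)·(x - 1/3)^5/120 + (-1 + e^(2/3))·e^(-1/3)·(x - 1/3)^6/720 + (1 + e^(2/3))·e^(-1/3)·(x - 1/3)^7/5040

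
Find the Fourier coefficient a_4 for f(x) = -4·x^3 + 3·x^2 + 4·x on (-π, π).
a_4 = (1/π) ∫_{-π}^{π} f(x)·cos(4x) dx.
Evaluate the integral (use parity and integration by parts as needed): a_4 = 3/4.

Final answer: 3/4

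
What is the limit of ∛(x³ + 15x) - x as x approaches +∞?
This is an ∞ − ∞ indeterminate form.
Multiply by (A² + AB + B²)/(A² + AB + B²) where A = ∛(x³+15x), B = x to use A³ − B³ = (A−B)(A²+AB+B²); the x³ terms cancel, leaving (15x)/(A²+AB+B²) with denominator ~ 3x², so the limit is 0.
Limit = 0.

Final answer: 0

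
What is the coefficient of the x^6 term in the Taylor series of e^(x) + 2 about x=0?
Expand to order 6: e^(x) + 2 = x^6/720 + x^5/120 + x^4/24 + x^3/6 + x^2/2 + x + 3 + O(x^7).
The coefficient of x^6 is 1/720.

Final answer: 1/720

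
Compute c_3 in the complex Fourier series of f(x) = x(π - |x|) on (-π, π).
Compute the real Fourier coefficients first: a_3 = 0, b_3 = 8/(27·π).
Then c_3 = (a_3 − i·b_3)/2 = -4·i/(27·π).

Final answer: -4·i/(27·π)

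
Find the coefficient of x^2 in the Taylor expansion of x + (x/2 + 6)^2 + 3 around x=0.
Expand to order 2: x + (x/2 + 6)^2 + 3 = x^2/4 + 7·x + 39 + O(x^3).
The coefficient of x^2 is 1/4.

Final answer: 1/4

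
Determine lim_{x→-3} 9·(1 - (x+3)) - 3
Direct substitution at x = -3 gives 6.

Final answer: 6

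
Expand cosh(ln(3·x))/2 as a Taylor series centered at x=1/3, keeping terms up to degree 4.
1/2 + 9·(x - 1/3)^2/4 - 27·(x - 1/3)^3/4 + 81·(x - 1/3)^4/4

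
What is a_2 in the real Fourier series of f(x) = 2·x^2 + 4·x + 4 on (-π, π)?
a_2 = (1/π) ∫_{-π}^{π} f(x)·cos(2x) dx.
Evaluate the integral (use parity and integration by parts as needed): a_2 = 2.

Final answer: 2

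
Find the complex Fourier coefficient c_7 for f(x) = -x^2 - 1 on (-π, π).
Compute the real Fourier coefficients first: a_7 = 4/49, b_7 = 0.
Then c_7 = (a_7 − i·b_7)/2 = 2/49.

Final answer: 2/49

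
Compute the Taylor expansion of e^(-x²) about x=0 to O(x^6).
x^4/2 - x^2 + 1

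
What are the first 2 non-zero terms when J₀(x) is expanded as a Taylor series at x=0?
1 - x^2/4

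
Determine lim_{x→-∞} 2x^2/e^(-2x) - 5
The quotient is an ∞/∞ indeterminate form as x → -∞.
Compare growth rates of the dominant terms (exponentials ≫ polynomials ≫ logarithms), or apply L'Hôpital's rule; the quotient → 0.
Adding the constant: 0 - 5 = -5. Limit = -5.

Final answer: -5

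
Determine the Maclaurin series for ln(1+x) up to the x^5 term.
x^5/5 - x^4/4 + x^3/3 - x^2/2 + x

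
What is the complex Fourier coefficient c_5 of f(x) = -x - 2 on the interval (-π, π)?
Compute the real Fourier coefficients first: a_5 = 0, b_5 = -2/5.
Then c_5 = (a_5 − i·b_5)/2 = i/5.

Final answer: i/5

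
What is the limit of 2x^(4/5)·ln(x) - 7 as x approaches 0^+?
The product is a 0·∞ indeterminate form at x → 0⁺.
Rewrite the product as 2·ln(x) / x^(-4/5) and apply L'Hôpital, or use the standard hierarchy x^(-4/5) ≫ |ln x| as x → 0⁺.
The indeterminate product → 0, so the limit = -7.

Final answer: -7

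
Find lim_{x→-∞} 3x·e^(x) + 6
The product is a 0·∞ indeterminate form at x → -∞.
Rewrite the product as 3x / e^(-x) (an ∞/∞ form) and apply L'Hôpital, or use the standard hierarchy e^(|x|) ≫ |x| as x → -∞.
The indeterminate product → 0, so the limit = 6.

Final answer: 6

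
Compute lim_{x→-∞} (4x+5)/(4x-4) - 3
Evaluate the dominant behaviour as x → -∞; each term tends to a finite value or vanishes.
Limit = -2.

Final answer: -2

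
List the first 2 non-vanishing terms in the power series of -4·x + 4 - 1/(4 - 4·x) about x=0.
15/4 - 17·x/4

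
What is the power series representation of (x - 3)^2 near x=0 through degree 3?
x^2 - 6·x + 9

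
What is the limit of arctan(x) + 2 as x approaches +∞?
Evaluate the dominant behaviour as x → +∞; each term tends to a finite value or vanishes.
Limit = π/2 + 2.

Final answer: π/2 + 2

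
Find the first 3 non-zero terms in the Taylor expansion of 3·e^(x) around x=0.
3·x^2/2 + 3·x + 3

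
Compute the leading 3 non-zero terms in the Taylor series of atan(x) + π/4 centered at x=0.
-x^3/3 + x + π/4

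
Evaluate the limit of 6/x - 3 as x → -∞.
Evaluate the dominant behaviour as x → -∞; each term tends to a finite value or vanishes.
Limit = -3.

Final answer: -3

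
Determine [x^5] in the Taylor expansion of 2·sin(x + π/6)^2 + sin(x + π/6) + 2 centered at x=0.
Expand to order 5: 2·sin(x + π/6)^2 + sin(x + π/6) + 2 = 11·√(3)·x^5/80 - 5·x^4/16 - 3·√(3)·x^3/4 + 3·x^2/4 + 3·√(3)·x/2 + 3 + O(x^6).
The coefficient of x^5 is 11·√(3)/80.

Final answer: 11·√(3)/80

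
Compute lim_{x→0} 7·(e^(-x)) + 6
Direct substitution at x = 0 gives 13.

Final answer: 13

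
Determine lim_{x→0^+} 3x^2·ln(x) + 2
The product is a 0·∞ indeterminate form at x → 0⁺.
Rewrite the product as 3·ln(x) / x^(-2) and apply L'Hôpital, or use the standard hierarchy x^(-2) ≫ |ln x| as x → 0⁺.
The indeterminate product → 0, so the limit = 2.

Final answer: 2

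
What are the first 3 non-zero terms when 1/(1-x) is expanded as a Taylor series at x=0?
x^2 + x + 1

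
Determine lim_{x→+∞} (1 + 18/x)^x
As x → +∞: this is the defining limit (1 + 18/x)^x → e^18.
Limit = e^(18).

Final answer: e^(18)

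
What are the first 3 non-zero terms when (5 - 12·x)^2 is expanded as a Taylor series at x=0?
144·x^2 - 120·x + 25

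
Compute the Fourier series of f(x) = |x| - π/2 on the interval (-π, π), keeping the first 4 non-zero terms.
-4·cos(x)/π - 4·cos(3·x)/(9·π) - 4·cos(5·x)/(25·π) - 4·cos(7·x)/(49·π)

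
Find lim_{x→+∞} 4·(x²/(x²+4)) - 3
Evaluate the dominant behaviour as x → +∞; each term tends to a finite value or vanishes.
Limit = 1.

Final answer: 1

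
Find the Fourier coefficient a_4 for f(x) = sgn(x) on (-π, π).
a_4 = (1/π) ∫_{-π}^{π} f(x)·cos(4x) dx.
Evaluate the integral (use parity and integration by parts as needed): a_4 = 0.

Final answer: 0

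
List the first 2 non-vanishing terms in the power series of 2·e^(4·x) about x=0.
8·x + 2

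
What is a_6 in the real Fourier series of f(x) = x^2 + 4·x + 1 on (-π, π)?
a_6 = (1/π) ∫_{-π}^{π} f(x)·cos(6x) dx.
Evaluate the integral (use parity and integration by parts as needed): a_6 = 1/9.

Final answer: 1/9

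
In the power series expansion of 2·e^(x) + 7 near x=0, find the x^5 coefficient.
Expand to order 5: 2·e^(x) + 7 = x^5/60 + x^4/12 + x^3/3 + x^2 + 2·x + 9 + O(x^6).
The coefficient of x^5 is 1/60.

Final answer: 1/60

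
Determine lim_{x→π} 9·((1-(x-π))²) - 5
Direct substitution at x = π gives 4.

Final answer: 4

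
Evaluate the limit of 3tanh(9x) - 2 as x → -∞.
Evaluate the dominant behaviour as x → -∞; each term tends to a finite value or vanishes.
Limit = -5.

Final answer: -5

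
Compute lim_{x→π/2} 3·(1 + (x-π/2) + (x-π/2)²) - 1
Direct substitution at x = π/2 gives 2.

Final answer: 2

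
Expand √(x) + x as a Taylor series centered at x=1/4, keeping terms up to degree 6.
3/4 + 2·(x - 1/4) - (x - 1/4)^2 + 2·(x - 1/4)^3 - 5·(x - 1/4)^4 + 14·(x - 1/4)^5 - 42·(x - 1/4)^6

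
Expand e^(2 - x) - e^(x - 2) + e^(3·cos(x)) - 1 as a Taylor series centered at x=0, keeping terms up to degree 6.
x^6·(-181·e^(3)/240 - e^(-2)/720 + e^(2)/720) + x^5·(-e^(2)/120 - e^(-2)/120) + x^4·(-e^(-2)/24 + e^(2)/24 + 5·e^(3)/4) + x^3·(-e^(2)/6 - e^(-2)/6) + x^2·(-3·e^(3)/2 - e^(-2)/2 + e^(2)/2) + x·(-e^(2) - e^(-2)) - 1 - e^(-2) + e^(2) + e^(3)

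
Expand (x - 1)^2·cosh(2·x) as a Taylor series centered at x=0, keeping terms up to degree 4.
8·x^4/3 - 4·x^3 + 3·x^2 - 2·x + 1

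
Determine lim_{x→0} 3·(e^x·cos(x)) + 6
Direct substitution at x = 0 gives 9.

Final answer: 9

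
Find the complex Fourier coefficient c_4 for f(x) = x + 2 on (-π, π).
Compute the real Fourier coefficients first: a_4 = 0, b_4 = -1/2.
Then c_4 = (a_4 − i·b_4)/2 = i/4.

Final answer: i/4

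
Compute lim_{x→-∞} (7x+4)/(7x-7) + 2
Evaluate the dominant behaviour as x → -∞; each term tends to a finite value or vanishes.
Limit = 3.

Final answer: 3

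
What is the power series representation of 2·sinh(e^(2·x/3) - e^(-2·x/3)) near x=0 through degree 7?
31648·x^7/688905 + 304·x^5/1215 + 80·x^3/81 + 8·x/3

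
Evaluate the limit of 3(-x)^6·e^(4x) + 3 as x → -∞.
The product is a 0·∞ indeterminate form at x → -∞.
Rewrite the product as 3(-x)^6 / e^(-4x) (an ∞/∞ form) and apply L'Hôpital, or use the standard hierarchy e^(4|x|) ≫ |(-x)^6| as x → -∞.
The indeterminate product → 0, so the limit = 3.

Final answer: 3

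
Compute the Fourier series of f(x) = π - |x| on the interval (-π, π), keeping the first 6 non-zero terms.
4·cos(x)/π + 4·cos(3·x)/(9·π) + 4·cos(5·x)/(25·π) + 4·cos(7·x)/(49·π) + 4·cos(9·x)/(81·π) + π/2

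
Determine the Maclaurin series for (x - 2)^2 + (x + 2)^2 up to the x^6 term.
2·x^2 + 8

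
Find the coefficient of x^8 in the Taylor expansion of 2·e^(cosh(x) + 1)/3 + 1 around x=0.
Expand to order 8: 2·e^(cosh(x) + 1)/3 + 1 = 379·x^8·e^(2)/60480 + 31·x^6·e^(2)/1080 + x^4·e^(2)/9 + x^2·e^(2)/3 + 1 + 2·e^(2)/3 + O(x^9).
The coefficient of x^8 is 379·e^(2)/60480.

Final answer: 379·e^(2)/60480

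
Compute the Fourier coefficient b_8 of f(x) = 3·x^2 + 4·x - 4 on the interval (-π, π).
b_8 = (1/π) ∫_{-π}^{π} f(x)·sin(8x) dx.
Evaluate the integral (use parity and integration by parts as needed): b_8 = -1.

Final answer: -1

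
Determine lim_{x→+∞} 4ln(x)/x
This is an ∞/∞ indeterminate form as x → +∞.
The polynomial denominator x dominates the logarithmic numerator (any positive power of x ≫ ln(x) as x → ∞), so the quotient → 0.
Limit = 0.

Final answer: 0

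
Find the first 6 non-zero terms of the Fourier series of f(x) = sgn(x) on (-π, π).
4·sin(x)/π + 4·sin(3·x)/(3·π) + 4·sin(5·x)/(5·π) + 4·sin(7·x)/(7·π) + 4·sin(9·x)/(9·π) + 4·sin(11·x)/(11·π)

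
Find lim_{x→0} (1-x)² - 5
Direct substitution at x = 0 gives -4.

Final answer: -4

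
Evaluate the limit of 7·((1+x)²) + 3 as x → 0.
Direct substitution at x = 0 gives 10.

Final answer: 10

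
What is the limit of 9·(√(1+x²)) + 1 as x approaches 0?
Direct substitution at x = 0 gives 10.

Final answer: 10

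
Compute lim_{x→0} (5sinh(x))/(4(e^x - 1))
Both numerator and denominator → 0 as x → 0; this is a 0/0 indeterminate form.
Expand each to leading order near x = 0: numerator ~ 5·x, denominator ~ 4·x.
The limit of the ratio is 5/4.

Final answer: 5/4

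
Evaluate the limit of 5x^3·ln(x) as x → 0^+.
This is a 0·∞ indeterminate form at x → 0⁺.
Rewrite the product as 5·ln(x) / x^(-3) and apply L'Hôpital, or use the standard hierarchy x^(-3) ≫ |ln x| as x → 0⁺.
The indeterminate product → 0, so the limit = 0.

Final answer: 0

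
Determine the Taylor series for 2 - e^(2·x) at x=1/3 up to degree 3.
-e^(2/3) + 2 - 2·e^(2/3)·(x - 1/3) - 2·e^(2/3)·(x - 1/3)^2 - 4·e^(2/3)·(x - 1/3)^3/3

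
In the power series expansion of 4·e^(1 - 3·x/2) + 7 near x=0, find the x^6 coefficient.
Expand to order 6: 4·e^(1 - 3·x/2) + 7 = 81·e·x^6/1280 - 81·e·x^5/320 + 27·e·x^4/32 - 9·e·x^3/4 + 9·e·x^2/2 - 6·e·x + 7 + 4·e + O(x^7).
The coefficient of x^6 is 81·e/1280.

Final answer: 81·e/1280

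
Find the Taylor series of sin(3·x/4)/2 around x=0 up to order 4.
-9·x^3/256 + 3·x/8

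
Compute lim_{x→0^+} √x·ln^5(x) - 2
The product is a 0·∞ indeterminate form at x → 0⁺.
Rewrite the product as ln^5(x) / x^(-1/2) and apply L'Hôpital, or use the standard hierarchy x^(-1/2) ≫ |ln x|^5 as x → 0⁺.
The indeterminate product → 0, so the limit = -2.

Final answer: -2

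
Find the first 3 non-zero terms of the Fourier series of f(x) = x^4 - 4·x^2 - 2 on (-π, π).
(64 - 8·π^2)·cos(x) + (-7 + 2·π^2)·cos(2·x) - 4·π^2/3 - 2 + π^4/5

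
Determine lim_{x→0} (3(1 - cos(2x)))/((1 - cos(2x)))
Both numerator and denominator → 0 as x → 0; this is a 0/0 indeterminate form.
Expand each to leading order near x = 0: numerator ~ 6·x^2, denominator ~ 2·x^2.
The limit of the ratio is 3.

Final answer: 3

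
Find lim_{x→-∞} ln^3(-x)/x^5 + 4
The quotient is an ∞/∞ indeterminate form as x → -∞.
Compare growth rates of the dominant terms (exponentials ≫ polynomials ≫ logarithms), or apply L'Hôpital's rule; the quotient → 0.
Adding the constant: 0 + 4 = 4. Limit = 4.

Final answer: 4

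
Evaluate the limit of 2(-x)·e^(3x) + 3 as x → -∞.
The product is a 0·∞ indeterminate form at x → -∞.
Rewrite the product as 2(-x) / e^(-3x) (an ∞/∞ form) and apply L'Hôpital, or use the standard hierarchy e^(3|x|) ≫ |(-x)| as x → -∞.
The indeterminate product → 0, so the limit = 3.

Final answer: 3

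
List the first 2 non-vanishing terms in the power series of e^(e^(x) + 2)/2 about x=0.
x·e^(3)/2 + e^(3)/2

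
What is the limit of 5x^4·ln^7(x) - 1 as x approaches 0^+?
The product is a 0·∞ indeterminate form at x → 0⁺.
Rewrite the product as 5·ln^7(x) / x^(-4) and apply L'Hôpital, or use the standard hierarchy x^(-4) ≫ |ln x|^7 as x → 0⁺.
The indeterminate product → 0, so the limit = -1.

Final answer: -1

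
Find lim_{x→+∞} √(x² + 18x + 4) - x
This is an ∞ − ∞ indeterminate form.
Multiply and divide by the conjugate √(x²+18x + 4) + x; the x² terms cancel, leaving (18x + 4)/(√(x²+18x + 4)+x) → 18/2 = 9.
Limit = 9.

Final answer: 9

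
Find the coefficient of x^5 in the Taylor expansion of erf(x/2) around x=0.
Expand to order 5: erf(x/2) = x^5/(160·√(π)) - x^3/(12·√(π)) + x/√(π) + O(x^6).
The coefficient of x^5 is 1/(160·√(π)).

Final answer: 1/(160·√(π))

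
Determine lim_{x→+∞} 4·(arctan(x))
Evaluate the dominant behaviour as x → +∞; each term tends to a finite value or vanishes.
Limit = 2·π.

Final answer: 2·π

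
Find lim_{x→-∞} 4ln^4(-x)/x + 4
The quotient is an ∞/∞ indeterminate form as x → -∞.
Compare growth rates of the dominant terms (exponentials ≫ polynomials ≫ logarithms), or apply L'Hôpital's rule; the quotient → 0.
Adding the constant: 0 + 4 = 4. Limit = 4.

Final answer: 4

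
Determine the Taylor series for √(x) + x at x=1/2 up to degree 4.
1/2 + √(2)/2 + (√(2)/2 + 1)·(x - 1/2) - √(2)·(x - 1/2)^2/4 + √(2)·(x - 1/2)^3/4 - 5·√(2)·(x - 1/2)^4/16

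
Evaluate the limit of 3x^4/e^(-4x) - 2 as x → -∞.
The quotient is an ∞/∞ indeterminate form as x → -∞.
Compare growth rates of the dominant terms (exponentials ≫ polynomials ≫ logarithms), or apply L'Hôpital's rule; the quotient → 0.
Adding the constant: 0 - 2 = -2. Limit = -2.

Final answer: -2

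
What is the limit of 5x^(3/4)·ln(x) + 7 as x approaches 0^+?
The product is a 0·∞ indeterminate form at x → 0⁺.
Rewrite the product as 5·ln(x) / x^(-3/4) and apply L'Hôpital, or use the standard hierarchy x^(-3/4) ≫ |ln x| as x → 0⁺.
The indeterminate product → 0, so the limit = 7.

Final answer: 7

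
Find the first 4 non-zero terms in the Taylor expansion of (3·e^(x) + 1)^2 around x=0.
13·x^3 + 21·x^2 + 24·x + 16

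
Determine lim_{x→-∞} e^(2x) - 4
Evaluate the dominant behaviour as x → -∞; each term tends to a finite value or vanishes.
Limit = -4.

Final answer: -4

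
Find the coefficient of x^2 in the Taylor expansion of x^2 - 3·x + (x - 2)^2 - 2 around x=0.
Expand to order 2: x^2 - 3·x + (x - 2)^2 - 2 = 2·x^2 - 7·x + 2 + O(x^3).
The coefficient of x^2 is 2.

Final answer: 2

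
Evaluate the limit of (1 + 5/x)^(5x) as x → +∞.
As x → +∞: write (1 + 5/x)^(5x) = ((1 + 5/x)^x)^5 → (e^5)^5 = e^25.
Limit = e^(25).

Final answer: e^(25)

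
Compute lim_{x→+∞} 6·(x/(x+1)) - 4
Evaluate the dominant behaviour as x → +∞; each term tends to a finite value or vanishes.
Limit = 2.

Final answer: 2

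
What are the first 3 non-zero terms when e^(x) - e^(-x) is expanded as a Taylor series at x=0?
x^5/60 + x^3/3 + 2·x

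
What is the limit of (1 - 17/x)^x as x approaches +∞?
As x → +∞: this is the defining limit (1 - 17/x)^x → e^(-17).
Limit = e^(-17).

Final answer: e^(-17)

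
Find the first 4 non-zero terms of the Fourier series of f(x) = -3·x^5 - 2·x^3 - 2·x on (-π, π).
(-700 - 6·π^4 + 116·π^2)·sin(x) + (-13·π^2 + 43/2 + 3·π^4)·sin(2·x) + (-2·π^4 - 92/27 + 28·π^2/9)·sin(3·x) + (-7·π^2/8 + 85/64 + 3·π^4/2)·sin(4·x)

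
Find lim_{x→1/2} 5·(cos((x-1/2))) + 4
Direct substitution at x = 1/2 gives 9.

Final answer: 9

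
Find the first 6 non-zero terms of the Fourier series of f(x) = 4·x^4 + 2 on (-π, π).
(192 - 32·π^2)·cos(x) + (-12 + 8·π^2)·cos(2·x) + (64/27 - 32·π^2/9)·cos(3·x) + (-3/4 + 2·π^2)·cos(4·x) + (192/625 - 32·π^2/25)·cos(5·x) + 2 + 4·π^4/5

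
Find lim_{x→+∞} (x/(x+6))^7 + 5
As x → +∞: x/(x+6) = 1/(1 + 6/x) → 1, and the 7th power of a limit-1 base also → 1; with the additive constant, 1 + 5 = 6.
Limit = 6.

Final answer: 6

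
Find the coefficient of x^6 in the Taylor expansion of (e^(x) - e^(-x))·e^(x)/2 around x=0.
Expand to order 6: (e^(x) - e^(-x))·e^(x)/2 = 2·x^6/45 + 2·x^5/15 + x^4/3 + 2·x^3/3 + x^2 + x + O(x^7).
The coefficient of x^6 is 2/45.

Final answer: 2/45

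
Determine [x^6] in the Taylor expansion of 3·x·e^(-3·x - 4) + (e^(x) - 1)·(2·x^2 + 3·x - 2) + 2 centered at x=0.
19/180 - 243·e^(-4)/40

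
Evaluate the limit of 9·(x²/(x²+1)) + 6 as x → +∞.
Evaluate the dominant behaviour as x → +∞; each term tends to a finite value or vanishes.
Limit = 15.

Final answer: 15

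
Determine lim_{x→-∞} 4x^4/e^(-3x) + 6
The quotient is an ∞/∞ indeterminate form as x → -∞.
Compare growth rates of the dominant terms (exponentials ≫ polynomials ≫ logarithms), or apply L'Hôpital's rule; the quotient → 0.
Adding the constant: 0 + 6 = 6. Limit = 6.

Final answer: 6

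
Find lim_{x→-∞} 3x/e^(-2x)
This is an ∞/∞ indeterminate form as x → -∞.
Compare growth rates of the dominant terms (exponentials ≫ polynomials ≫ logarithms), or apply L'Hôpital's rule; the quotient → 0.
Limit = 0.

Final answer: 0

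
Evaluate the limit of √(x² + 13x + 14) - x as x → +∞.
This is an ∞ − ∞ indeterminate form.
Multiply and divide by the conjugate √(x²+13x + 14) + x; the x² terms cancel, leaving (13x + 14)/(√(x²+13x + 14)+x) → 13/2.
Limit = 13/2.

Final answer: 13/2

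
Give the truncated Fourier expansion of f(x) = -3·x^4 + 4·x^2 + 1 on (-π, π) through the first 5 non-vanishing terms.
(-160 + 24·π^2)·cos(x) + (13 - 6·π^2)·cos(2·x) + (-32/9 + 8·π^2/3)·cos(3·x) + (25/16 - 3·π^2/2)·cos(4·x) - 3·π^4/5 + 1 + 4·π^2/3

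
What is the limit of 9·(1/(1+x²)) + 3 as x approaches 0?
Direct substitution at x = 0 gives 12.

Final answer: 12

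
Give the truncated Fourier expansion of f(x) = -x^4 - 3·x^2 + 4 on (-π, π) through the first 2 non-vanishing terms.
(-36 + 8·π^2)·cos(x) - π^4/5 - π^2 + 4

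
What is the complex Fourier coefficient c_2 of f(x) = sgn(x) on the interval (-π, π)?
Compute the real Fourier coefficients first: a_2 = 0, b_2 = 0.
Then c_2 = (a_2 − i·b_2)/2 = 0.

Final answer: 0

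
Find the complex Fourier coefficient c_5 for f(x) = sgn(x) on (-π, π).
Compute the real Fourier coefficients first: a_5 = 0, b_5 = 4/(5·π).
Then c_5 = (a_5 − i·b_5)/2 = -2·i/(5·π).

Final answer: -2·i/(5·π)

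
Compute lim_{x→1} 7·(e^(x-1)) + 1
Direct substitution at x = 1 gives 8.

Final answer: 8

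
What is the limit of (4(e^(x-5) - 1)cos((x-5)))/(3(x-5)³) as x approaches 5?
Both numerator and denominator → 0 as x → 5; this is a 0/0 indeterminate form.
Expand each to leading order near x = 5: numerator ~ 4·(x - 5), denominator ~ 3·(x - 5)^3.
The limit of the ratio is ∞.

Final answer: ∞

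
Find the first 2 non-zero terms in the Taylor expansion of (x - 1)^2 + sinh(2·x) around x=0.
x^2 + 1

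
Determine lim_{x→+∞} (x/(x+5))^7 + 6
As x → +∞: x/(x+5) = 1/(1 + 5/x) → 1, and the 7th power of a limit-1 base also → 1; with the additive constant, 1 + 6 = 7.
Limit = 7.

Final answer: 7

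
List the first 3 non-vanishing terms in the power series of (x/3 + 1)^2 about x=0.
x^2/9 + 2·x/3 + 1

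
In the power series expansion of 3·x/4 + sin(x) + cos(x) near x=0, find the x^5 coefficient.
Expand to order 5: 3·x/4 + sin(x) + cos(x) = x^5/120 + x^4/24 - x^3/6 - x^2/2 + 7·x/4 + 1 + O(x^6).
The coefficient of x^5 is 1/120.

Final answer: 1/120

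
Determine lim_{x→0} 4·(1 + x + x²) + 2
Direct substitution at x = 0 gives 6.

Final answer: 6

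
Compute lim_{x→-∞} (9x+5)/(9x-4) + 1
Evaluate the dominant behaviour as x → -∞; each term tends to a finite value or vanishes.
Limit = 2.

Final answer: 2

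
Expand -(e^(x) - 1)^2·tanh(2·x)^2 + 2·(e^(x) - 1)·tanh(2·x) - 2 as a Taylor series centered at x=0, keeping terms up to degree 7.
823·x^7/60 + 1441·x^6/90 - 13·x^5/2 - 26·x^4/3 + 2·x^3 + 4·x^2 - 2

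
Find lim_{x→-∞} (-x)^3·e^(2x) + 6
The product is a 0·∞ indeterminate form at x → -∞.
Rewrite the product as (-x)^3 / e^(-2x) (an ∞/∞ form) and apply L'Hôpital, or use the standard hierarchy e^(2|x|) ≫ |(-x)^3| as x → -∞.
The indeterminate product → 0, so the limit = 6.

Final answer: 6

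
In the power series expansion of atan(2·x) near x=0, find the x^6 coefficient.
Expand to order 6: atan(2·x) = 32·x^5/5 - 8·x^3/3 + 2·x + O(x^7).
The coefficient of x^6 is 0.

Final answer: 0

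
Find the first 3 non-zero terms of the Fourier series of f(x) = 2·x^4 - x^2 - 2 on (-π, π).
(100 - 16·π^2)·cos(x) + (-7 + 4·π^2)·cos(2·x) - π^2/3 - 2 + 2·π^4/5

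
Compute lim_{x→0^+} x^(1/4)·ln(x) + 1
The product is a 0·∞ indeterminate form at x → 0⁺.
Rewrite the product as ln(x) / x^(-1/4) and apply L'Hôpital, or use the standard hierarchy x^(-1/4) ≫ |ln x| as x → 0⁺.
The indeterminate product → 0, so the limit = 1.

Final answer: 1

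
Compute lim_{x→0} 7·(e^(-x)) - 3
Direct substitution at x = 0 gives 4.

Final answer: 4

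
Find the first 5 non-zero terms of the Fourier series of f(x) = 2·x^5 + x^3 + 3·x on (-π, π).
(-78·π^2 + 4·π^4 + 474)·sin(x) + (-2·π^4 - 33/2 + 9·π^2)·sin(2·x) + (-62·π^2/27 + 286/81 + 4·π^4/3)·sin(3·x) + (-π^4 - 57/32 + 3·π^2/4)·sin(4·x) + (-6·π^2/25 + 786/625 + 4·π^4/5)·sin(5·x)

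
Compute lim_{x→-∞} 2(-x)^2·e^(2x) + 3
The product is a 0·∞ indeterminate form at x → -∞.
Rewrite the product as 2(-x)^2 / e^(-2x) (an ∞/∞ form) and apply L'Hôpital, or use the standard hierarchy e^(2|x|) ≫ |(-x)^2| as x → -∞.
The indeterminate product → 0, so the limit = 3.

Final answer: 3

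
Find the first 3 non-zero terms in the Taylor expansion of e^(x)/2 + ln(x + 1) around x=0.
-x^2/4 + 3·x/2 + 1/2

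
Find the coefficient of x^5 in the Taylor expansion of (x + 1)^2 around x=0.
Expand to order 5: (x + 1)^2 = x^2 + 2·x + 1 + O(x^6).
The coefficient of x^5 is 0.

Final answer: 0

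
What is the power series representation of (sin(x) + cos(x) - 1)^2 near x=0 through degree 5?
x^5/4 - x^4/12 - x^3 + x^2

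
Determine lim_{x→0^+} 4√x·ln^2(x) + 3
The product is a 0·∞ indeterminate form at x → 0⁺.
Rewrite the product as 4·ln^2(x) / x^(-1/2) and apply L'Hôpital, or use the standard hierarchy x^(-1/2) ≫ |ln x|^2 as x → 0⁺.
The indeterminate product → 0, so the limit = 3.

Final answer: 3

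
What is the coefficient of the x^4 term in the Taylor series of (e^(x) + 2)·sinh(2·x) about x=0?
Expand to order 4: (e^(x) + 2)·sinh(2·x) = 5·x^4/3 + 5·x^3 + 2·x^2 + 6·x + O(x^5).
The coefficient of x^4 is 5/3.

Final answer: 5/3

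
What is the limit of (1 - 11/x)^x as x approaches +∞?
As x → +∞: this is the defining limit (1 - 11/x)^x → e^(-11).
Limit = e^(-11).

Final answer: e^(-11)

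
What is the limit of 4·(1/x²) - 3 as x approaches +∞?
Evaluate the dominant behaviour as x → +∞; each term tends to a finite value or vanishes.
Limit = -3.

Final answer: -3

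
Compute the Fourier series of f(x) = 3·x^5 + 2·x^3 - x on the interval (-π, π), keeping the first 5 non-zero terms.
(-116·π^2 + 6·π^4 + 694)·sin(x) + (-3·π^4 - 37/2 + 13·π^2)·sin(2·x) + (-28·π^2/9 + 38/27 + 2·π^4)·sin(3·x) + (-3·π^4/2 + 11/64 + 7·π^2/8)·sin(4·x) + (-4·π^2/25 - 226/625 + 6·π^4/5)·sin(5·x)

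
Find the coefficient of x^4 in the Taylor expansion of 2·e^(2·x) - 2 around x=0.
Expand to order 4: 2·e^(2·x) - 2 = 4·x^4/3 + 8·x^3/3 + 4·x^2 + 4·x + O(x^5).
The coefficient of x^4 is 4/3.

Final answer: 4/3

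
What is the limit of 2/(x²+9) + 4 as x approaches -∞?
Evaluate the dominant behaviour as x → -∞; each term tends to a finite value or vanishes.
Limit = 4.

Final answer: 4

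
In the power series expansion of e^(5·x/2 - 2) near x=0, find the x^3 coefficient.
Expand to order 3: e^(5·x/2 - 2) = 125·x^3·e^(-2)/48 + 25·x^2·e^(-2)/8 + 5·x·e^(-2)/2 + e^(-2) + O(x^4).
The coefficient of x^3 is 125·e^(-2)/48.

Final answer: 125·e^(-2)/48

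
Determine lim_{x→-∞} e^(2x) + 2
Evaluate the dominant behaviour as x → -∞; each term tends to a finite value or vanishes.
Limit = 2.

Final answer: 2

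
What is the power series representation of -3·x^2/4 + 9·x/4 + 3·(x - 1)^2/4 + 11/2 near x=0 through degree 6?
3·x/4 + 25/4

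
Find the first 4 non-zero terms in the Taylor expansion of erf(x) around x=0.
-x^7/(21·√(π)) + x^5/(5·√(π)) - 2·x^3/(3·√(π)) + 2·x/√(π)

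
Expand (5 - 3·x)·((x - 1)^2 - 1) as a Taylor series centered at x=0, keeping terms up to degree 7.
-3·x^3 + 11·x^2 - 10·x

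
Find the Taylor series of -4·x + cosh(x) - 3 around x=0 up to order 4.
x^4/24 + x^2/2 - 4·x - 2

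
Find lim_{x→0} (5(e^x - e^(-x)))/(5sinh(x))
Both numerator and denominator → 0 as x → 0; this is a 0/0 indeterminate form.
Expand each to leading order near x = 0: numerator ~ 10·x, denominator ~ 5·x.
The limit of the ratio is 2.

Final answer: 2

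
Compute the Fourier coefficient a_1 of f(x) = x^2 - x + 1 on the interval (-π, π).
a_1 = (1/π) ∫_{-π}^{π} f(x)·cos(1x) dx.
Evaluate the integral (use parity and integration by parts as needed): a_1 = -4.

Final answer: -4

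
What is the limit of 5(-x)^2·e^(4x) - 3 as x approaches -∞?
The product is a 0·∞ indeterminate form at x → -∞.
Rewrite the product as 5(-x)^2 / e^(-4x) (an ∞/∞ form) and apply L'Hôpital, or use the standard hierarchy e^(4|x|) ≫ |(-x)^2| as x → -∞.
The indeterminate product → 0, so the limit = -3.

Final answer: -3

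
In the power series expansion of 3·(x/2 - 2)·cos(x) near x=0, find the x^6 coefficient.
Expand to order 6: 3·(x/2 - 2)·cos(x) = x^6/120 + x^5/16 - x^4/4 - 3·x^3/4 + 3·x^2 + 3·x/2 - 6 + O(x^7).
The coefficient of x^6 is 1/120.

Final answer: 1/120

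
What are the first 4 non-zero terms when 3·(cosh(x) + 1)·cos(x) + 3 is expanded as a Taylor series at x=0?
-x^6/240 - 3·x^4/8 - 3·x^2/2 + 9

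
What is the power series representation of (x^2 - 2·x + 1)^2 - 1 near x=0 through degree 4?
x^4 - 4·x^3 + 6·x^2 - 4·x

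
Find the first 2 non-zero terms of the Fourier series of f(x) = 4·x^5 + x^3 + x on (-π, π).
(-158·π^2 + 8·π^4 + 950)·sin(x) + (-4·π^4 - 59/2 + 19·π^2)·sin(2·x)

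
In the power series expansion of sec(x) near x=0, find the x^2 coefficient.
Expand to order 2: sec(x) = x^2/2 + 1 + O(x^3).
The coefficient of x^2 is 1/2.

Final answer: 1/2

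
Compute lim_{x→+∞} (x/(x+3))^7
As x → +∞: x/(x+3) = 1/(1 + 3/x) → 1, and the 7th power of a limit-1 base also → 1.
Limit = 1.

Final answer: 1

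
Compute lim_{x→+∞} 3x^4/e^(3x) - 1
The quotient is an ∞/∞ indeterminate form as x → +∞.
The exponential denominator e^(3x) dominates the polynomial numerator (e^x ≫ x^4 as x → ∞), so the quotient → 0.
Adding the constant: 0 - 1 = -1. Limit = -1.

Final answer: -1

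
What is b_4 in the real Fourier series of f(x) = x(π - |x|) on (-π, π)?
b_4 = (1/π) ∫_{-π}^{π} f(x)·sin(4x) dx.
Evaluate the integral (use parity and integration by parts as needed): b_4 = 0.

Final answer: 0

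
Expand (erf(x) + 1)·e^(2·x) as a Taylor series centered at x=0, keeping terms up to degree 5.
x^5·(1/(5·√(π)) + 4/15) + x^4·(2/3 + 4/(3·√(π))) + x^3·(4/3 + 10/(3·√(π))) + x^2·(2 + 4/√(π)) + x·(2/√(π) + 2) + 1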